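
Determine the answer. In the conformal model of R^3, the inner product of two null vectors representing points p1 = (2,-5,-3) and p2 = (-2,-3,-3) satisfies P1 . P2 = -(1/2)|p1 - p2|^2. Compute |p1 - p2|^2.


p1 - p2 = (4, -2, 0)
|p1 - p2|^2 = 4^2 + (-2)^2 + 0^2
= 16 + 4 + 0
= 20


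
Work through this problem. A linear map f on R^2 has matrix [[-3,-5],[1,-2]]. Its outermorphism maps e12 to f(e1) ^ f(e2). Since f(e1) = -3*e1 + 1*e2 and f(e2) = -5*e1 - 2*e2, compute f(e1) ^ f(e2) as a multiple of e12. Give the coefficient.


The outermorphism of a linear map f sends e1^e2 to f(e1)^f(e2).
f(e1) = -3*e1 + 1*e2
f(e2) = -5*e1 - 2*e2
f(e1) ^ f(e2) = (-3*e1 + 1*e2) ^ (-5*e1 - 2*e2)
= (-3)*(-2)*e12 + 1*(-5)*e21
= (6 - (-5))*e12
= 11*e12
Coefficient = 11


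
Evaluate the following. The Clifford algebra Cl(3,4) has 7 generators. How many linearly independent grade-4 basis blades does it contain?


Number of grade-k basis blades in Cl(p,q) with n = p + q is C(n, k).
n = 3 + 4 = 7
C(7, 4) = 7! / (4! * 3!)
= 5040 / (24 * 6)
= 35


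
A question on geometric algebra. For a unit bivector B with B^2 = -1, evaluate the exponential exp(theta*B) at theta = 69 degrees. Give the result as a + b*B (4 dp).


For a unit bivector B with B^2 = -1, the exponential series gives
e^(theta*B) = cos(theta) + sin(theta)*B (the GA analogue of Euler's formula).
theta = 69 degrees = 1.204277 rad
cos(69 deg) = 0.3584
sin(69 deg) = 0.9336
exp(theta*B) = 0.3584 + 0.9336*B


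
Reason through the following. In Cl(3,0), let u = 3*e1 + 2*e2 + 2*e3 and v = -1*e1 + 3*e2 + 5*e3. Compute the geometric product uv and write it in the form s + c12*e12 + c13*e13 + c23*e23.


In Cl(3,0): e_i^2 = 1, e_ie_j = -e_je_i for i != j.
Scalar part = u . v = 3*(-1) + 2*3 + 2*5
= -3 + 6 + 10 = 13
e12 coeff = 3*3 - 2*(-1) = 9 - (-2) = 11
e13 coeff = 3*5 - 2*(-1) = 15 - (-2) = 17
e23 coeff = 2*5 - 2*3 = 10 - 6 = 4
uv = 13 + 11*e12 + 17*e13 + 4*e23


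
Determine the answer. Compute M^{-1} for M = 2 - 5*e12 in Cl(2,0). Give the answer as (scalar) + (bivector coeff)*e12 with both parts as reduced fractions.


M = 2 - 5*e12, where e12^2 = -1.
Since M commutes with its reverse ~M = a - b*e12, M * ~M = a^2 - b^2*e12^2 = a^2 + b^2.
So M^{-1} = ~M / (a^2 + b^2) = (a - b*e12)/(a^2 + b^2).
a^2 + b^2 = 4 + 25 = 29
Scalar part = 2/29 = 2/29
Bivector coeff = 5/29 = 5/29
M^{-1} = 2/29 + 5/29*e12


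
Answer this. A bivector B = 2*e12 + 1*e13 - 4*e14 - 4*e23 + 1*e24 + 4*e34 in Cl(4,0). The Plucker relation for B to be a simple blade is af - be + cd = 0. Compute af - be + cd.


Plucker relation: af - be + cd
a*f = 2*4 = 8
b*e = 1*1 = 1
c*d = (-4)*(-4) = 16
af - be + cd = 8 - 1 + 16
= 23


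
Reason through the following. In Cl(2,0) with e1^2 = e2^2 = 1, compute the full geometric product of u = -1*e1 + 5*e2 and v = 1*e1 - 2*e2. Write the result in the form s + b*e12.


Expand: (-1*e1 + 5*e2)(1*e1 - 2*e2)
= (-1)*1*e1e1 + (-1)*(-2)*e1e2 + 5*1*e2e1 + 5*(-2)*e2e2
Using e1^2 = e2^2 = 1, e2e1 = -e1e2:
Scalar part s = (-1)*1 + 5*(-2) = -1 + (-10) = -11
Bivector part b = (-1)*(-2) - 5*1 = 2 - 5 = -3
uv = -11 - 3*e12


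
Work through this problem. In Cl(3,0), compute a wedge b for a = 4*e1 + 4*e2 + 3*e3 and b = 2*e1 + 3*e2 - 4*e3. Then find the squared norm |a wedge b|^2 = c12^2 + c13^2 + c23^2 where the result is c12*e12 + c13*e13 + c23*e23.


a wedge b = (a1*b2 - a2*b1)*e12 + (a1*b3 - a3*b1)*e13 + (a2*b3 - a3*b2)*e23
e12 coeff: 4*3 - 4*2 = 12 - 8 = 4
e13 coeff: 4*(-4) - 3*2 = -16 - 6 = -22
e23 coeff: 4*(-4) - 3*3 = -16 - 9 = -25
|a wedge b|^2 = 4^2 + (-22)^2 + (-25)^2
= 16 + 484 + 625
= 1125


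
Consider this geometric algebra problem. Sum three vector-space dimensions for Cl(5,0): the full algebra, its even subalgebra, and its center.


n = 5 + 0 = 5
Total dim = 2^5 = 32
Even subalgebra dim = 2^4 = 16
n is odd, so center dim = 2
Sum = 32 + 16 + 2 = 50


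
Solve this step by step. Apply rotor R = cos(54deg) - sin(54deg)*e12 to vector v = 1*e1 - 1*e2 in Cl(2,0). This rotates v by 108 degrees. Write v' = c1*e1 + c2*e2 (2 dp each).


Rotor R = cos(54deg) - sin(54deg)*e12
Rotation angle theta = 2 * 54 = 108 degrees
v' = R*v*~R rotates v by theta.
cos(108deg) = -0.3090, sin(108deg) = 0.9511
v'_1 = 1*cos(108deg) - (-1)*sin(108deg)
= 1*(-0.3090) - (-1)*0.9511
= 0.64
v'_2 = 1*sin(108deg) + (-1)*cos(108deg)
= 1*0.9511 + (-1)*(-0.3090)
= 1.26
v' = 0.64*e1 + 1.26*e2


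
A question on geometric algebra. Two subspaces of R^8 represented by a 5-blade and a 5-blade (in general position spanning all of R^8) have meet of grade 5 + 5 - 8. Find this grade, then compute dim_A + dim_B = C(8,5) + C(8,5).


Meet grade = grade(A) + grade(B) - n
= 5 + 5 - 8 = 2
C(8,5) = 56
C(8,5) = 56
dim_A + dim_B = 56 + 56 = 112


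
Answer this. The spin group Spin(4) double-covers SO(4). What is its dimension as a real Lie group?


Spin(n) double-covers SO(n); both have Lie algebra so(n) of dimension n(n-1)/2.
n = 4
n(n-1) = 4 * 3 = 12
dim Spin(4) = 12/2 = 6


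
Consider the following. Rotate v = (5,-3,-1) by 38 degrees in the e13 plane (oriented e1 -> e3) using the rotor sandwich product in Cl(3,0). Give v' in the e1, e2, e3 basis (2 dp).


Rotor R = cos(19deg) - sin(19deg)*e13
Rotation angle theta = 2 * 19 = 38 degrees in the e13 plane (e1 -> e3).
The component perpendicular to the plane (e2) is invariant: v'_2 = v2 = -3.00
cos(38deg) = 0.7880, sin(38deg) = 0.6157
v'_1 = v1*cos(theta) - v3*sin(theta) = 5*0.7880 - (-1)*0.6157 = 4.56
v'_3 = v1*sin(theta) + v3*cos(theta) = 5*0.6157 + (-1)*0.7880 = 2.29
v' = 4.56*e1 - 3.00*e2 + 2.29*e3


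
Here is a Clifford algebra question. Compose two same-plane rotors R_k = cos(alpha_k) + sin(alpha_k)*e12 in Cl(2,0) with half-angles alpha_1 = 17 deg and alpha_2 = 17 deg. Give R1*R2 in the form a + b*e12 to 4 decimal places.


Same-plane rotors commute and their half-angles add:
R1*R2 = cos(a1 + a2) + sin(a1 + a2)*e12.
a1 + a2 = 17 + 17 = 34 deg
cos(34 deg) = 0.8290
sin(34 deg) = 0.5592
R1*R2 = 0.8290 + 0.5592*e12


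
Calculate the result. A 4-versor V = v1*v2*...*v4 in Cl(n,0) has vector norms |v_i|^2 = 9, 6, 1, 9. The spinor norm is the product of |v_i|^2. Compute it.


Spinor norm N(V) = |v1|^2 * |v2|^2 * ... * |v4|^2
= 9 * 6 * 1 * 9
Running product: 9, 54, 54, 486
N(V) = 486


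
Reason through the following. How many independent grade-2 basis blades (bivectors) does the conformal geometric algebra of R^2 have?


The conformal model of R^2 uses Cl(3,1) with m = 2 + 2 = 4 generators.
Number of grade-2 blades = C(m, 2) = C(4, 2)
= 4*3/2 = 6


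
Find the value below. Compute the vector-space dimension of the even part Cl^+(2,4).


Even subalgebra dimension = 2^(n-1)
n = 2 + 4 = 6
2^(6 - 1) = 2^5 = 32
Verification: sum of C(6,k) for even k = 1 + 15 + 15 + 1 = 32
Result = 32


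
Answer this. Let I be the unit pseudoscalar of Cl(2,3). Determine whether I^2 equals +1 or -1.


The pseudoscalar I = e1...e_n (product of all n generators) of Cl(p,q) satisfies I^2 = (-1)^(q + n(n-1)/2).
p = 2, q = 3, n = p + q = 5
n(n-1)/2 = 5 * 4 / 2 = 10
Exponent = q + n(n-1)/2 = 3 + 10 = 13
I^2 = (-1)^13 = -1


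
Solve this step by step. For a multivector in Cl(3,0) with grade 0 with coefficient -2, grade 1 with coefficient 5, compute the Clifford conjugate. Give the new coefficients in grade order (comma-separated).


Clifford conjugate sign for grade k: (-1)^(k(k+1)/2)
Grade 0: (-1)^(0*1/2) = (-1)^0 = 1, coeff -2 -> -2
Grade 1: (-1)^(1*2/2) = (-1)^1 = -1, coeff 5 -> -5
Conjugated coefficients: -2, -5


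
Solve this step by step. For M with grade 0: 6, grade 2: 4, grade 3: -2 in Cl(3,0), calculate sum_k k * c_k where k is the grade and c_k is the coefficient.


Grade-weighted sum = sum of grade_k * coefficient_k
0*6 = 0
2*4 = 8
3*(-2) = -6
Total = 0 + 8 + (-6) = 2


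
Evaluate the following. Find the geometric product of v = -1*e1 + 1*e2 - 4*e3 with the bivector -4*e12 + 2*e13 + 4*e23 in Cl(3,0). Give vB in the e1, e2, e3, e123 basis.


vB has grade-1 (vector) and grade-3 (trivector) parts: vB = (v _| B) + (v ^ B).
Vector part <vB>_1:
  e1: -v2*b12 - v3*b13 = -(1)*(-4) - (-4)*(2) = 12
  e2: v1*b12 - v3*b23 = (-1)*(-4) - (-4)*(4) = 20
  e3: v1*b13 + v2*b23 = (-1)*(2) + (1)*(4) = 2
Trivector part <vB>_3:
  e123: v1*b23 - v2*b13 + v3*b12 = (-1)*(4) - (1)*(2) + (-4)*(-4) = 10
vB = 12*e1 + 20*e2 + 2*e3 + 10*e123


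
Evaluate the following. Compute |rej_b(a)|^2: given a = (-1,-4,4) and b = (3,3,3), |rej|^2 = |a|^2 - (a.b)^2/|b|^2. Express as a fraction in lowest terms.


|a|^2 = (-1)^2 + (-4)^2 + 4^2 = 33
|b|^2 = 3^2 + 3^2 + 3^2 = 27
a . b = (-1)*3 + (-4)*3 + 4*3 = -3
(a.b)^2 = (-3)^2 = 9
|rej|^2 = 33 - 9/27
= (891 - 9)/27
= 882/27
In lowest terms: 98/3


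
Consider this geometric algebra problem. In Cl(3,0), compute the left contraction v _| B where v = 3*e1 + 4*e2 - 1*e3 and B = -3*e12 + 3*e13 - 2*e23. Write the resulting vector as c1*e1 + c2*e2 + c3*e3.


Left contraction v _| B = <vB>_1 (grade-1 part of the geometric product vB).
Using e1_|e12 = e2, e2_|e12 = -e1, e1_|e13 = e3, e3_|e13 = -e1, e2_|e23 = e3, e3_|e23 = -e2:
e1 coeff: -v2*b12 - v3*b13 = -(4)*(-3) - (-1)*(3) = 15
e2 coeff: v1*b12 - v3*b23 = (3)*(-3) - (-1)*(-2) = -11
e3 coeff: v1*b13 + v2*b23 = (3)*(3) + (4)*(-2) = 1
v _| B = 15*e1 - 11*e2 + 1*e3


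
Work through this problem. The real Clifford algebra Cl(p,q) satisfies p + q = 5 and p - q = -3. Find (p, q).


We need p + q = 5 and p - q = -3.
Adding: 2p = 5 + (-3) = 2, so p = 1.
Then q = 5 - 1 = 4.
(p, q) = (1, 4)


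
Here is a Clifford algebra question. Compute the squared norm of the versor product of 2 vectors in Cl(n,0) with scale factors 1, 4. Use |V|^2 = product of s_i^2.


Each vector v_i has |v_i|^2 = s_i^2
Squared scales: 1^2 = 1, 4^2 = 16
|V|^2 = 1 * 16
= 16


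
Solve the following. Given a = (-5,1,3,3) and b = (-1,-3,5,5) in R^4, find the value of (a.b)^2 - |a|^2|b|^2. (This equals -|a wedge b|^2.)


a . b = (-5)*(-1) + 1*(-3) + 3*5 + 3*5
= 5 + (-3) + 15 + 15 = 32
|a|^2 = (-5)^2 + 1^2 + 3^2 + 3^2 = 44
|b|^2 = (-1)^2 + (-3)^2 + 5^2 + 5^2 = 60
(a.b)^2 = 32^2 = 1024
|a|^2 * |b|^2 = 44 * 60 = 2640
Result = 1024 - 2640 = -1616


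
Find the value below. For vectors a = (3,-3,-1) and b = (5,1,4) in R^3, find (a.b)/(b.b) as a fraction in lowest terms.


Projection coefficient = (a . b) / (b . b)
a . b = 3*5 + (-3)*1 + (-1)*4
= 15 + (-3) + (-4) = 8
b . b = 5^2 + 1^2 + 4^2
= 25 + 1 + 16 = 42
Coefficient = 8/42
In lowest terms: 4/21


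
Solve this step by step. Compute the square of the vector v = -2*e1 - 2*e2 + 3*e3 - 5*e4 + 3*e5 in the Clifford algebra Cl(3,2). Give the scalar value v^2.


v^2 = sum of c_i^2 * e_i^2
Positive signature terms (e_i^2 = +1): (-2)^2 + (-2)^2 + 3^2 = 17
Negative signature terms (e_j^2 = -1): (-5)^2 + 3^2 = 34
v^2 = 17 - 34 = -17


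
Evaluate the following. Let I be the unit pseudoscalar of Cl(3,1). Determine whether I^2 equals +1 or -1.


The pseudoscalar I = e1...e_n (product of all n generators) of Cl(p,q) satisfies I^2 = (-1)^(q + n(n-1)/2).
p = 3, q = 1, n = p + q = 4
n(n-1)/2 = 4 * 3 / 2 = 6
Exponent = q + n(n-1)/2 = 1 + 6 = 7
I^2 = (-1)^7 = -1


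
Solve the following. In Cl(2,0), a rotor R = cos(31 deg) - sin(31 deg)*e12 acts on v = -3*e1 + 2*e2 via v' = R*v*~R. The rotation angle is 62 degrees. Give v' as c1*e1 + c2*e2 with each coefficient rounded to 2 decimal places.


Rotor R = cos(31deg) - sin(31deg)*e12
Rotation angle theta = 2 * 31 = 62 degrees
v' = R*v*~R rotates v by theta.
cos(62deg) = 0.4695, sin(62deg) = 0.8829
v'_1 = -3*cos(62deg) - 2*sin(62deg)
= -3*0.4695 - 2*0.8829
= -3.17
v'_2 = -3*sin(62deg) + 2*cos(62deg)
= -3*0.8829 + 2*0.4695
= -1.71
v' = -3.17*e1 - 1.71*e2


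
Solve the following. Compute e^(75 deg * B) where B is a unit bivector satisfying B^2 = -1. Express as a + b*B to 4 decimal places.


For a unit bivector B with B^2 = -1, the exponential series gives
e^(theta*B) = cos(theta) + sin(theta)*B (the GA analogue of Euler's formula).
theta = 75 degrees = 1.308997 rad
cos(75 deg) = 0.2588
sin(75 deg) = 0.9659
exp(theta*B) = 0.2588 + 0.9659*B


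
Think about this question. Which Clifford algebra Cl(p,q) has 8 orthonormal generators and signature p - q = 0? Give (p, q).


We need p + q = 8 and p - q = 0.
Adding: 2p = 8 + 0 = 8, so p = 4.
Then q = 8 - 4 = 4.
(p, q) = (4, 4)


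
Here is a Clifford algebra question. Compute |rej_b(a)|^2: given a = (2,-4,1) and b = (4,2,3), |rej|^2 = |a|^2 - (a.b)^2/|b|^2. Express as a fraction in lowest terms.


|a|^2 = 2^2 + (-4)^2 + 1^2 = 21
|b|^2 = 4^2 + 2^2 + 3^2 = 29
a . b = 2*4 + (-4)*2 + 1*3 = 3
(a.b)^2 = 3^2 = 9
|rej|^2 = 21 - 9/29
= (609 - 9)/29
= 600/29
In lowest terms: 600/29


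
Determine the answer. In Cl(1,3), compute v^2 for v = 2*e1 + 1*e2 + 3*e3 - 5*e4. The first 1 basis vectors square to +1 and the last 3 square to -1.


v^2 = sum of c_i^2 * e_i^2
Positive signature terms (e_i^2 = +1): 2^2 = 4
Negative signature terms (e_j^2 = -1): 1^2 + 3^2 + (-5)^2 = 35
v^2 = 4 - 35 = -31


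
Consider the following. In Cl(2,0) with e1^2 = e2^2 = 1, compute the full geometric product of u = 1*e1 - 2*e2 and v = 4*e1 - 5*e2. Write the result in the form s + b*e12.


Expand: (1*e1 - 2*e2)(4*e1 - 5*e2)
= 1*4*e1e1 + 1*(-5)*e1e2 + (-2)*4*e2e1 + (-2)*(-5)*e2e2
Using e1^2 = e2^2 = 1, e2e1 = -e1e2:
Scalar part s = 1*4 + (-2)*(-5) = 4 + 10 = 14
Bivector part b = 1*(-5) - (-2)*4 = -5 - (-8) = 3
uv = 14 + 3*e12


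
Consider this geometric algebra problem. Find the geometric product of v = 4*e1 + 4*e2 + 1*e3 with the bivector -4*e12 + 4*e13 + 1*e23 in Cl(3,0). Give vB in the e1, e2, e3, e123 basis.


vB has grade-1 (vector) and grade-3 (trivector) parts: vB = (v _| B) + (v ^ B).
Vector part <vB>_1:
  e1: -v2*b12 - v3*b13 = -(4)*(-4) - (1)*(4) = 12
  e2: v1*b12 - v3*b23 = (4)*(-4) - (1)*(1) = -17
  e3: v1*b13 + v2*b23 = (4)*(4) + (4)*(1) = 20
Trivector part <vB>_3:
  e123: v1*b23 - v2*b13 + v3*b12 = (4)*(1) - (4)*(4) + (1)*(-4) = -16
vB = 12*e1 - 17*e2 + 20*e3 - 16*e123


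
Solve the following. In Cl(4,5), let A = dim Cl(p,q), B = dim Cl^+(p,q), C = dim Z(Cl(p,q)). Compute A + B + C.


n = 4 + 5 = 9
Total dim = 2^9 = 512
Even subalgebra dim = 2^8 = 256
n is odd, so center dim = 2
Sum = 512 + 256 + 2 = 770


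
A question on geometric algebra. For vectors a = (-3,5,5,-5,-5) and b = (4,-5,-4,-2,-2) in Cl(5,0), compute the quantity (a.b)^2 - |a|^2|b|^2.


a . b = (-3)*4 + 5*(-5) + 5*(-4) + (-5)*(-2) + (-5)*(-2)
= -12 + (-25) + (-20) + 10 + 10 = -37
|a|^2 = (-3)^2 + 5^2 + 5^2 + (-5)^2 + (-5)^2 = 109
|b|^2 = 4^2 + (-5)^2 + (-4)^2 + (-2)^2 + (-2)^2 = 65
(a.b)^2 = (-37)^2 = 1369
|a|^2 * |b|^2 = 109 * 65 = 7085
Result = 1369 - 7085 = -5716


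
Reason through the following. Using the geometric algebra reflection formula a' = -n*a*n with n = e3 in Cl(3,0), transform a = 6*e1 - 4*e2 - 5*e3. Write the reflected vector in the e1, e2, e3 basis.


Reflection formula: a' = -n*a*n, with n = e3 (unit vector, n^2 = 1).
For reflection through hyperplane perp to e3:
The component along e3 flips sign, others stay.
a = (6, -4, -5)
a' = (6, -4, 5)
a' = 6*e1 - 4*e2 + 5*e3


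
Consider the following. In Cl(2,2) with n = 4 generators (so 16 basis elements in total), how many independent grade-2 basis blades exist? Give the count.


Number of grade-k basis blades in Cl(p,q) with n = p + q is C(n, k).
n = 2 + 2 = 4
C(4, 2) = 4! / (2! * 2!)
= 24 / (2 * 2)
= 6


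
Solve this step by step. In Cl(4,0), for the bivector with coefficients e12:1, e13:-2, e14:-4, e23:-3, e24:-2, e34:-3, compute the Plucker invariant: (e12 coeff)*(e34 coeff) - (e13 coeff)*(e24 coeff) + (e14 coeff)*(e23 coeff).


Plucker relation: af - be + cd
a*f = 1*(-3) = -3
b*e = (-2)*(-2) = 4
c*d = (-4)*(-3) = 12
af - be + cd = -3 - 4 + 12
= 5


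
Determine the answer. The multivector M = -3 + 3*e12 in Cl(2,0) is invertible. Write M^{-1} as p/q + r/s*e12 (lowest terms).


M = -3 + 3*e12, where e12^2 = -1.
Since M commutes with its reverse ~M = a - b*e12, M * ~M = a^2 - b^2*e12^2 = a^2 + b^2.
So M^{-1} = ~M / (a^2 + b^2) = (a - b*e12)/(a^2 + b^2).
a^2 + b^2 = 9 + 9 = 18
Scalar part = -3/18 = -1/6
Bivector coeff = -3/18 = -1/6
M^{-1} = -1/6 - 1/6*e12


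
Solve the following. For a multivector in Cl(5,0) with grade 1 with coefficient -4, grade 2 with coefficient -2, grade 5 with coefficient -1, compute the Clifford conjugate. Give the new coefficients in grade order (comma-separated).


Clifford conjugate sign for grade k: (-1)^(k(k+1)/2)
Grade 1: (-1)^(1*2/2) = (-1)^1 = -1, coeff -4 -> 4
Grade 2: (-1)^(2*3/2) = (-1)^3 = -1, coeff -2 -> 2
Grade 5: (-1)^(5*6/2) = (-1)^15 = -1, coeff -1 -> 1
Conjugated coefficients: 4, 2, 1


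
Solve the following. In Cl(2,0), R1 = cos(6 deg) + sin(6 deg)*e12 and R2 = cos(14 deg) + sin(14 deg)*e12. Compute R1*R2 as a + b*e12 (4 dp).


Same-plane rotors commute and their half-angles add:
R1*R2 = cos(a1 + a2) + sin(a1 + a2)*e12.
a1 + a2 = 6 + 14 = 20 deg
cos(20 deg) = 0.9397
sin(20 deg) = 0.3420
R1*R2 = 0.9397 + 0.3420*e12


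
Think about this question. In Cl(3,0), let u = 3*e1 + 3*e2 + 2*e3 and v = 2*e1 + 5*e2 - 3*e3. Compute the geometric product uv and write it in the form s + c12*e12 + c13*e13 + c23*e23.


In Cl(3,0): e_i^2 = 1, e_ie_j = -e_je_i for i != j.
Scalar part = u . v = 3*2 + 3*5 + 2*(-3)
= 6 + 15 + (-6) = 15
e12 coeff = 3*5 - 3*2 = 15 - 6 = 9
e13 coeff = 3*(-3) - 2*2 = -9 - 4 = -13
e23 coeff = 3*(-3) - 2*5 = -9 - 10 = -19
uv = 15 + 9*e12 - 13*e13 - 19*e23


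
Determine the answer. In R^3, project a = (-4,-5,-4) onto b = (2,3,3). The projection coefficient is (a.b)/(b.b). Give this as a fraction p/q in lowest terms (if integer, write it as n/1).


Projection coefficient = (a . b) / (b . b)
a . b = (-4)*2 + (-5)*3 + (-4)*3
= -8 + (-15) + (-12) = -35
b . b = 2^2 + 3^2 + 3^2
= 4 + 9 + 9 = 22
Coefficient = -35/22
In lowest terms: -35/22


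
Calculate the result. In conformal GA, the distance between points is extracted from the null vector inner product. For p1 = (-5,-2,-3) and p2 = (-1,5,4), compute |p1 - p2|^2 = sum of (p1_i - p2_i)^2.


p1 - p2 = (-4, -7, -7)
|p1 - p2|^2 = (-4)^2 + (-7)^2 + (-7)^2
= 16 + 49 + 49
= 114


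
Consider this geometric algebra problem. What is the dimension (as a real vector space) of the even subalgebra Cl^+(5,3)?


Even subalgebra dimension = 2^(n-1)
n = 5 + 3 = 8
2^(8 - 1) = 2^7 = 128
Verification: sum of C(8,k) for even k = 1 + 28 + 70 + 28 + 1 = 128
Result = 128


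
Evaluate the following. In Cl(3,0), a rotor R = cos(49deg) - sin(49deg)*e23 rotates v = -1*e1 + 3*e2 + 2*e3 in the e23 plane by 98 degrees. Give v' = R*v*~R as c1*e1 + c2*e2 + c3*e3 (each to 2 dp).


Rotor R = cos(49deg) - sin(49deg)*e23
Rotation angle theta = 2 * 49 = 98 degrees in the e23 plane (e2 -> e3).
The component perpendicular to the plane (e1) is invariant: v'_1 = v1 = -1.00
cos(98deg) = -0.1392, sin(98deg) = 0.9903
v'_2 = v2*cos(theta) - v3*sin(theta) = 3*(-0.1392) - 2*0.9903 = -2.40
v'_3 = v2*sin(theta) + v3*cos(theta) = 3*0.9903 + 2*(-0.1392) = 2.69
v' = -1.00*e1 - 2.40*e2 + 2.69*e3


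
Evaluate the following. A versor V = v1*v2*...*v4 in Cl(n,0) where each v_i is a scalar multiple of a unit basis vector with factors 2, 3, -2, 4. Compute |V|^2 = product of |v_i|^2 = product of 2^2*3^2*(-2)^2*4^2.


Each vector v_i has |v_i|^2 = s_i^2
Squared scales: 2^2 = 4, 3^2 = 9, (-2)^2 = 4, 4^2 = 16
|V|^2 = 4 * 9 * 4 * 16
= 2304


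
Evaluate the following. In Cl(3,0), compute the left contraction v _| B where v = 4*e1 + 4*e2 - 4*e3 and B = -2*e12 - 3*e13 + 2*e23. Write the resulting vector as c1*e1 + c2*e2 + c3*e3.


Left contraction v _| B = <vB>_1 (grade-1 part of the geometric product vB).
Using e1_|e12 = e2, e2_|e12 = -e1, e1_|e13 = e3, e3_|e13 = -e1, e2_|e23 = e3, e3_|e23 = -e2:
e1 coeff: -v2*b12 - v3*b13 = -(4)*(-2) - (-4)*(-3) = -4
e2 coeff: v1*b12 - v3*b23 = (4)*(-2) - (-4)*(2) = 0
e3 coeff: v1*b13 + v2*b23 = (4)*(-3) + (4)*(2) = -4
v _| B = -4*e1 + 0*e2 - 4*e3


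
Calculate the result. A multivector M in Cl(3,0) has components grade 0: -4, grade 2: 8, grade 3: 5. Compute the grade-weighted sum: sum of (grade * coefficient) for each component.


Grade-weighted sum = sum of grade_k * coefficient_k
0*(-4) = 0
2*8 = 16
3*5 = 15
Total = 0 + 16 + 15 = 31


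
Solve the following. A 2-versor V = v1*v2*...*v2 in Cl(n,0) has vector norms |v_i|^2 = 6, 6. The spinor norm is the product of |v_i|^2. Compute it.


Spinor norm N(V) = |v1|^2 * |v2|^2 * ... * |v2|^2
= 6 * 6
Running product: 6, 36
N(V) = 36


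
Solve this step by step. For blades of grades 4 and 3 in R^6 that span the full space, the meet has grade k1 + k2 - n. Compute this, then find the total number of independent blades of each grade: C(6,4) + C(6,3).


Meet grade = grade(A) + grade(B) - n
= 4 + 3 - 6 = 1
C(6,4) = 15
C(6,3) = 20
dim_A + dim_B = 15 + 20 = 35


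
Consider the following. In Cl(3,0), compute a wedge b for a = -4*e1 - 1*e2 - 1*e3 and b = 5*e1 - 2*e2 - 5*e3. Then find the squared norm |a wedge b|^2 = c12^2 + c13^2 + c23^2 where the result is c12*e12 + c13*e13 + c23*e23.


a wedge b = (a1*b2 - a2*b1)*e12 + (a1*b3 - a3*b1)*e13 + (a2*b3 - a3*b2)*e23
e12 coeff: (-4)*(-2) - (-1)*5 = 8 - (-5) = 13
e13 coeff: (-4)*(-5) - (-1)*5 = 20 - (-5) = 25
e23 coeff: (-1)*(-5) - (-1)*(-2) = 5 - 2 = 3
|a wedge b|^2 = 13^2 + 25^2 + 3^2
= 169 + 625 + 9
= 803


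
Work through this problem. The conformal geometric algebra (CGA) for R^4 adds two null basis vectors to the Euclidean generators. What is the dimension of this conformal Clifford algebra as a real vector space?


The conformal model of R^4 uses Cl(5,1): the 4 Euclidean generators plus two extra orthogonal generators e+ (e+^2 = +1) and e- (e-^2 = -1), from which the null vectors e0, einf are built.
Number of generators m = 4 + 2 = 6.
dim Cl(p,q) = 2^m = 2^6 = 64


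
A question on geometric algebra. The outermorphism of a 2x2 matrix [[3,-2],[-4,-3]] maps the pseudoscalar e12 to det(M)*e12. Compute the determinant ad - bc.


The outermorphism of a linear map f sends e1^e2 to f(e1)^f(e2).
f(e1) = 3*e1 - 4*e2
f(e2) = -2*e1 - 3*e2
f(e1) ^ f(e2) = (3*e1 - 4*e2) ^ (-2*e1 - 3*e2)
= 3*(-3)*e12 + (-4)*(-2)*e21
= (-9 - 8)*e12
= -17*e12
Coefficient = -17


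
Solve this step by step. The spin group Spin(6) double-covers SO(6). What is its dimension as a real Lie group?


Spin(n) double-covers SO(n); both have Lie algebra so(n) of dimension n(n-1)/2.
n = 6
n(n-1) = 6 * 5 = 30
dim Spin(6) = 30/2 = 15


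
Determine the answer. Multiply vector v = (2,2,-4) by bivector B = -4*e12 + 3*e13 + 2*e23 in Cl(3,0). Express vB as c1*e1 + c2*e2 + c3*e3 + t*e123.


vB has grade-1 (vector) and grade-3 (trivector) parts: vB = (v _| B) + (v ^ B).
Vector part <vB>_1:
  e1: -v2*b12 - v3*b13 = -(2)*(-4) - (-4)*(3) = 20
  e2: v1*b12 - v3*b23 = (2)*(-4) - (-4)*(2) = 0
  e3: v1*b13 + v2*b23 = (2)*(3) + (2)*(2) = 10
Trivector part <vB>_3:
  e123: v1*b23 - v2*b13 + v3*b12 = (2)*(2) - (2)*(3) + (-4)*(-4) = 14
vB = 20*e1 + 0*e2 + 10*e3 + 14*e123


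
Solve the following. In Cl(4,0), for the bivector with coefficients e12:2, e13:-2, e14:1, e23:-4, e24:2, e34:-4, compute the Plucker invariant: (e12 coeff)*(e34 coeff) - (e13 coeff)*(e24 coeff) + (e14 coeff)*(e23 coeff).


Plucker relation: af - be + cd
a*f = 2*(-4) = -8
b*e = (-2)*2 = -4
c*d = 1*(-4) = -4
af - be + cd = -8 - (-4) + (-4)
= -8


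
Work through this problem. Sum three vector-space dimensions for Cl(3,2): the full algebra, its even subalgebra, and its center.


n = 3 + 2 = 5
Total dim = 2^5 = 32
Even subalgebra dim = 2^4 = 16
n is odd, so center dim = 2
Sum = 32 + 16 + 2 = 50


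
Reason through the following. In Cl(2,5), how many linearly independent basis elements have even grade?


Even subalgebra dimension = 2^(n-1)
n = 2 + 5 = 7
2^(7 - 1) = 2^6 = 64
Verification: sum of C(7,k) for even k = 1 + 21 + 35 + 7 = 64
Result = 64


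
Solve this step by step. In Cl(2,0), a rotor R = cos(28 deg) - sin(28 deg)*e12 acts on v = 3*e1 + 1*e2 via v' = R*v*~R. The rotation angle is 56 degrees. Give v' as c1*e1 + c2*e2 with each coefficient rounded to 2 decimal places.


Rotor R = cos(28deg) - sin(28deg)*e12
Rotation angle theta = 2 * 28 = 56 degrees
v' = R*v*~R rotates v by theta.
cos(56deg) = 0.5592, sin(56deg) = 0.8290
v'_1 = 3*cos(56deg) - 1*sin(56deg)
= 3*0.5592 - 1*0.8290
= 0.85
v'_2 = 3*sin(56deg) + 1*cos(56deg)
= 3*0.8290 + 1*0.5592
= 3.05
v' = 0.85*e1 + 3.05*e2


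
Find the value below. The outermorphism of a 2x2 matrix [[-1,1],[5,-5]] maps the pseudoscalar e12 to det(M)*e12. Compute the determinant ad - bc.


The outermorphism of a linear map f sends e1^e2 to f(e1)^f(e2).
f(e1) = -1*e1 + 5*e2
f(e2) = 1*e1 - 5*e2
f(e1) ^ f(e2) = (-1*e1 + 5*e2) ^ (1*e1 - 5*e2)
= (-1)*(-5)*e12 + 5*1*e21
= (5 - 5)*e12
= 0*e12
Coefficient = 0


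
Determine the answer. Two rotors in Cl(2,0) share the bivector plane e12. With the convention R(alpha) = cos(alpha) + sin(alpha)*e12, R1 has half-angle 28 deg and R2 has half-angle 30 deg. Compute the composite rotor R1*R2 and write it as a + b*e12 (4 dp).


Same-plane rotors commute and their half-angles add:
R1*R2 = cos(a1 + a2) + sin(a1 + a2)*e12.
a1 + a2 = 28 + 30 = 58 deg
cos(58 deg) = 0.5299
sin(58 deg) = 0.8480
R1*R2 = 0.5299 + 0.8480*e12


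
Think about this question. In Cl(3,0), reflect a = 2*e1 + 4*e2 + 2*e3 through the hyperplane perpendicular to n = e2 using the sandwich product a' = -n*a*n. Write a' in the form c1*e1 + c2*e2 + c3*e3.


Reflection formula: a' = -n*a*n, with n = e2 (unit vector, n^2 = 1).
For reflection through hyperplane perp to e2:
The component along e2 flips sign, others stay.
a = (2, 4, 2)
a' = (2, -4, 2)
a' = 2*e1 - 4*e2 + 2*e3


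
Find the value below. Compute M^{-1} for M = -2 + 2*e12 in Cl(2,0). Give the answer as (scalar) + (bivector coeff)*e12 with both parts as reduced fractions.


M = -2 + 2*e12, where e12^2 = -1.
Since M commutes with its reverse ~M = a - b*e12, M * ~M = a^2 - b^2*e12^2 = a^2 + b^2.
So M^{-1} = ~M / (a^2 + b^2) = (a - b*e12)/(a^2 + b^2).
a^2 + b^2 = 4 + 4 = 8
Scalar part = -2/8 = -1/4
Bivector coeff = -2/8 = -1/4
M^{-1} = -1/4 - 1/4*e12


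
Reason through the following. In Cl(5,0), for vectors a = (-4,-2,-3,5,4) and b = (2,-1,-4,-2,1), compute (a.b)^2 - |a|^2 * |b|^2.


a . b = (-4)*2 + (-2)*(-1) + (-3)*(-4) + 5*(-2) + 4*1
= -8 + 2 + 12 + (-10) + 4 = 0
|a|^2 = (-4)^2 + (-2)^2 + (-3)^2 + 5^2 + 4^2 = 70
|b|^2 = 2^2 + (-1)^2 + (-4)^2 + (-2)^2 + 1^2 = 26
(a.b)^2 = 0^2 = 0
|a|^2 * |b|^2 = 70 * 26 = 1820
Result = 0 - 1820 = -1820


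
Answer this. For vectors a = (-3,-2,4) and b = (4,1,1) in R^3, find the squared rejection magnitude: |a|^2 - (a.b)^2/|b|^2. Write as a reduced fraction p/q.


|a|^2 = (-3)^2 + (-2)^2 + 4^2 = 29
|b|^2 = 4^2 + 1^2 + 1^2 = 18
a . b = (-3)*4 + (-2)*1 + 4*1 = -10
(a.b)^2 = (-10)^2 = 100
|rej|^2 = 29 - 100/18
= (522 - 100)/18
= 422/18
In lowest terms: 211/9


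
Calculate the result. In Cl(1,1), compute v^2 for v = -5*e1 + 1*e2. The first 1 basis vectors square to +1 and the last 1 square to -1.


v^2 = sum of c_i^2 * e_i^2
Positive signature terms (e_i^2 = +1): (-5)^2 = 25
Negative signature terms (e_j^2 = -1): 1^2 = 1
v^2 = 25 - 1 = 24


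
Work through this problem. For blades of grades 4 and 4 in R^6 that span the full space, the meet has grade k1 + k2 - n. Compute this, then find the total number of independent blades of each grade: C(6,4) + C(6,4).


Meet grade = grade(A) + grade(B) - n
= 4 + 4 - 6 = 2
C(6,4) = 15
C(6,4) = 15
dim_A + dim_B = 15 + 15 = 30


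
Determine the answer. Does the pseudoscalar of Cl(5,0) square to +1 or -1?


The pseudoscalar I = e1...e_n (product of all n generators) of Cl(p,q) satisfies I^2 = (-1)^(q + n(n-1)/2).
p = 5, q = 0, n = p + q = 5
n(n-1)/2 = 5 * 4 / 2 = 10
Exponent = q + n(n-1)/2 = 0 + 10 = 10
I^2 = (-1)^10 = +1


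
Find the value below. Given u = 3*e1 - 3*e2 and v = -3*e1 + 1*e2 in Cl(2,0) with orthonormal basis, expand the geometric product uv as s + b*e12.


Expand: (3*e1 - 3*e2)(-3*e1 + 1*e2)
= 3*(-3)*e1e1 + 3*1*e1e2 + (-3)*(-3)*e2e1 + (-3)*1*e2e2
Using e1^2 = e2^2 = 1, e2e1 = -e1e2:
Scalar part s = 3*(-3) + (-3)*1 = -9 + (-3) = -12
Bivector part b = 3*1 - (-3)*(-3) = 3 - 9 = -6
uv = -12 - 6*e12


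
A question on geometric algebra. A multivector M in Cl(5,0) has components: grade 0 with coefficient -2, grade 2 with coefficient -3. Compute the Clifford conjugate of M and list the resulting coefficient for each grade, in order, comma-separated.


Clifford conjugate sign for grade k: (-1)^(k(k+1)/2)
Grade 0: (-1)^(0*1/2) = (-1)^0 = 1, coeff -2 -> -2
Grade 2: (-1)^(2*3/2) = (-1)^3 = -1, coeff -3 -> 3
Conjugated coefficients: -2, 3


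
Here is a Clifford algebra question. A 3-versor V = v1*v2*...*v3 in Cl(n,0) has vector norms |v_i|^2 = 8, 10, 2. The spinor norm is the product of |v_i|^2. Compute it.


Spinor norm N(V) = |v1|^2 * |v2|^2 * ... * |v3|^2
= 8 * 10 * 2
Running product: 8, 80, 160
N(V) = 160


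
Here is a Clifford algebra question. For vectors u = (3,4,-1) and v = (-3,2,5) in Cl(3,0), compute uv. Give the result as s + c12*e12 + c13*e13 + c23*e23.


In Cl(3,0): e_i^2 = 1, e_ie_j = -e_je_i for i != j.
Scalar part = u . v = 3*(-3) + 4*2 + (-1)*5
= -9 + 8 + (-5) = -6
e12 coeff = 3*2 - 4*(-3) = 6 - (-12) = 18
e13 coeff = 3*5 - (-1)*(-3) = 15 - 3 = 12
e23 coeff = 4*5 - (-1)*2 = 20 - (-2) = 22
uv = -6 + 18*e12 + 12*e13 + 22*e23


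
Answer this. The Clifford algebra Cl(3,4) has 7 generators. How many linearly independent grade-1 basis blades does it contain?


Number of grade-k basis blades in Cl(p,q) with n = p + q is C(n, k).
n = 3 + 4 = 7
C(7, 1) = 7! / (1! * 6!)
= 5040 / (1 * 720)
= 7


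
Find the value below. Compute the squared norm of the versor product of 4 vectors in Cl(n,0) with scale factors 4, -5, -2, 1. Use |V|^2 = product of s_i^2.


Each vector v_i has |v_i|^2 = s_i^2
Squared scales: 4^2 = 16, (-5)^2 = 25, (-2)^2 = 4, 1^2 = 1
|V|^2 = 16 * 25 * 4 * 1
= 1600


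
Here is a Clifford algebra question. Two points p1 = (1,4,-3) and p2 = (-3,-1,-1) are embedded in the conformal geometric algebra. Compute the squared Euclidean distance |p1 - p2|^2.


p1 - p2 = (4, 5, -2)
|p1 - p2|^2 = 4^2 + 5^2 + (-2)^2
= 16 + 25 + 4
= 45


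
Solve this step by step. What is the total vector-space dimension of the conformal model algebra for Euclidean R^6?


The conformal model of R^6 uses Cl(7,1): the 6 Euclidean generators plus two extra orthogonal generators e+ (e+^2 = +1) and e- (e-^2 = -1), from which the null vectors e0, einf are built.
Number of generators m = 6 + 2 = 8.
dim Cl(p,q) = 2^m = 2^8 = 256


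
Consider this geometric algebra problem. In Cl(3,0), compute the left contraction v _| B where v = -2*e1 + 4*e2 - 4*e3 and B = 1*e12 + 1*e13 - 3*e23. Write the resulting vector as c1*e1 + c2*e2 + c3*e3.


Left contraction v _| B = <vB>_1 (grade-1 part of the geometric product vB).
Using e1_|e12 = e2, e2_|e12 = -e1, e1_|e13 = e3, e3_|e13 = -e1, e2_|e23 = e3, e3_|e23 = -e2:
e1 coeff: -v2*b12 - v3*b13 = -(4)*(1) - (-4)*(1) = 0
e2 coeff: v1*b12 - v3*b23 = (-2)*(1) - (-4)*(-3) = -14
e3 coeff: v1*b13 + v2*b23 = (-2)*(1) + (4)*(-3) = -14
v _| B = 0*e1 - 14*e2 - 14*e3


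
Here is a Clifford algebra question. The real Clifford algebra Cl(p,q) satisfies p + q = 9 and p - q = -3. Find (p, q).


We need p + q = 9 and p - q = -3.
Adding: 2p = 9 + (-3) = 6, so p = 3.
Then q = 9 - 3 = 6.
(p, q) = (3, 6)


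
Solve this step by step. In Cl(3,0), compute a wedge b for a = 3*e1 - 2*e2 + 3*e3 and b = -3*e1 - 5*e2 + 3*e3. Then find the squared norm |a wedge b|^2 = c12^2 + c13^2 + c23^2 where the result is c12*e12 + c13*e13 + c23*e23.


a wedge b = (a1*b2 - a2*b1)*e12 + (a1*b3 - a3*b1)*e13 + (a2*b3 - a3*b2)*e23
e12 coeff: 3*(-5) - (-2)*(-3) = -15 - 6 = -21
e13 coeff: 3*3 - 3*(-3) = 9 - (-9) = 18
e23 coeff: (-2)*3 - 3*(-5) = -6 - (-15) = 9
|a wedge b|^2 = (-21)^2 + 18^2 + 9^2
= 441 + 324 + 81
= 846


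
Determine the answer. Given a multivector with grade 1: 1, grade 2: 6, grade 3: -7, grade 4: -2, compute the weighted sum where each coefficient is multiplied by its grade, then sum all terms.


Grade-weighted sum = sum of grade_k * coefficient_k
1*1 = 1
2*6 = 12
3*(-7) = -21
4*(-2) = -8
Total = 1 + 12 + (-21) + (-8) = -16


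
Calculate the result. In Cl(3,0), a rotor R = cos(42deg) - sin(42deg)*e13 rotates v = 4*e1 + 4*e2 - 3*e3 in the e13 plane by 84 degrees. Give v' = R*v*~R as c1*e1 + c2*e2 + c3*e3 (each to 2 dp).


Rotor R = cos(42deg) - sin(42deg)*e13
Rotation angle theta = 2 * 42 = 84 degrees in the e13 plane (e1 -> e3).
The component perpendicular to the plane (e2) is invariant: v'_2 = v2 = 4.00
cos(84deg) = 0.1045, sin(84deg) = 0.9945
v'_1 = v1*cos(theta) - v3*sin(theta) = 4*0.1045 - (-3)*0.9945 = 3.40
v'_3 = v1*sin(theta) + v3*cos(theta) = 4*0.9945 + (-3)*0.1045 = 3.66
v' = 3.40*e1 + 4.00*e2 + 3.66*e3


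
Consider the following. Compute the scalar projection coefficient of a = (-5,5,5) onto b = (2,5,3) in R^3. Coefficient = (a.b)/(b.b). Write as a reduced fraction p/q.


Projection coefficient = (a . b) / (b . b)
a . b = (-5)*2 + 5*5 + 5*3
= -10 + 25 + 15 = 30
b . b = 2^2 + 5^2 + 3^2
= 4 + 25 + 9 = 38
Coefficient = 30/38
In lowest terms: 15/19


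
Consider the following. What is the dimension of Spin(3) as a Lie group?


Spin(n) double-covers SO(n); both have Lie algebra so(n) of dimension n(n-1)/2.
n = 3
n(n-1) = 3 * 2 = 6
dim Spin(3) = 6/2 = 3


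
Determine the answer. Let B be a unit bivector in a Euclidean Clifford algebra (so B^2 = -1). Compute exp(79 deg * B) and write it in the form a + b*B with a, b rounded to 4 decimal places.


For a unit bivector B with B^2 = -1, the exponential series gives
e^(theta*B) = cos(theta) + sin(theta)*B (the GA analogue of Euler's formula).
theta = 79 degrees = 1.37881 rad
cos(79 deg) = 0.1908
sin(79 deg) = 0.9816
exp(theta*B) = 0.1908 + 0.9816*B


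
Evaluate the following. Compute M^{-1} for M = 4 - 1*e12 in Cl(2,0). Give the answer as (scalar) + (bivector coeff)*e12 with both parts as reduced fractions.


M = 4 - 1*e12, where e12^2 = -1.
Since M commutes with its reverse ~M = a - b*e12, M * ~M = a^2 - b^2*e12^2 = a^2 + b^2.
So M^{-1} = ~M / (a^2 + b^2) = (a - b*e12)/(a^2 + b^2).
a^2 + b^2 = 16 + 1 = 17
Scalar part = 4/17 = 4/17
Bivector coeff = 1/17 = 1/17
M^{-1} = 4/17 + 1/17*e12


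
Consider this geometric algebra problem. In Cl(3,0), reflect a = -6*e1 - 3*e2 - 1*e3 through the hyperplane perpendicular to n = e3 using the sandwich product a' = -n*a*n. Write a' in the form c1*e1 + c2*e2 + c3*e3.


Reflection formula: a' = -n*a*n, with n = e3 (unit vector, n^2 = 1).
For reflection through hyperplane perp to e3:
The component along e3 flips sign, others stay.
a = (-6, -3, -1)
a' = (-6, -3, 1)
a' = -6*e1 - 3*e2 + 1*e3


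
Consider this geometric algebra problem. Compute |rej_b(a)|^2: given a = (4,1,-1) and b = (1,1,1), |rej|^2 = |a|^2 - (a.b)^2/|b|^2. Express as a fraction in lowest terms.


|a|^2 = 4^2 + 1^2 + (-1)^2 = 18
|b|^2 = 1^2 + 1^2 + 1^2 = 3
a . b = 4*1 + 1*1 + (-1)*1 = 4
(a.b)^2 = 4^2 = 16
|rej|^2 = 18 - 16/3
= (54 - 16)/3
= 38/3
In lowest terms: 38/3


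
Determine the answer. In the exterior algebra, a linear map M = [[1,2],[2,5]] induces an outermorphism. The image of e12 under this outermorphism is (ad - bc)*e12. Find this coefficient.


The outermorphism of a linear map f sends e1^e2 to f(e1)^f(e2).
f(e1) = 1*e1 + 2*e2
f(e2) = 2*e1 + 5*e2
f(e1) ^ f(e2) = (1*e1 + 2*e2) ^ (2*e1 + 5*e2)
= 1*5*e12 + 2*2*e21
= (5 - 4)*e12
= 1*e12
Coefficient = 1


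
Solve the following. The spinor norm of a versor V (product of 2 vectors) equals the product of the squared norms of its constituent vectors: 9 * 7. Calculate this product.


Spinor norm N(V) = |v1|^2 * |v2|^2 * ... * |v2|^2
= 9 * 7
Running product: 9, 63
N(V) = 63


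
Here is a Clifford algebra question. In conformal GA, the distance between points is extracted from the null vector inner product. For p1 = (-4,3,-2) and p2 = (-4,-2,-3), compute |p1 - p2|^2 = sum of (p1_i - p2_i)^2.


p1 - p2 = (0, 5, 1)
|p1 - p2|^2 = 0^2 + 5^2 + 1^2
= 0 + 25 + 1
= 26


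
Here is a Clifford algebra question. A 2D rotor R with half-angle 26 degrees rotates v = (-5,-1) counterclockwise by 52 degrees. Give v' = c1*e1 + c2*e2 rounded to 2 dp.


Rotor R = cos(26deg) - sin(26deg)*e12
Rotation angle theta = 2 * 26 = 52 degrees
v' = R*v*~R rotates v by theta.
cos(52deg) = 0.6157, sin(52deg) = 0.7880
v'_1 = -5*cos(52deg) - (-1)*sin(52deg)
= -5*0.6157 - (-1)*0.7880
= -2.29
v'_2 = -5*sin(52deg) + (-1)*cos(52deg)
= -5*0.7880 + (-1)*0.6157
= -4.56
v' = -2.29*e1 - 4.56*e2


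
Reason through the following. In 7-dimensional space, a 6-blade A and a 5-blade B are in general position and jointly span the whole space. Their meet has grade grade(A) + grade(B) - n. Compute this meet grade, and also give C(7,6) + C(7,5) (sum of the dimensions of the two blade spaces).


Meet grade = grade(A) + grade(B) - n
= 6 + 5 - 7 = 4
C(7,6) = 7
C(7,5) = 21
dim_A + dim_B = 7 + 21 = 28


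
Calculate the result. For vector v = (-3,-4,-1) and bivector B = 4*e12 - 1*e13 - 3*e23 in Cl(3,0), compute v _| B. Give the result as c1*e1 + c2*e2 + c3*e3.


Left contraction v _| B = <vB>_1 (grade-1 part of the geometric product vB).
Using e1_|e12 = e2, e2_|e12 = -e1, e1_|e13 = e3, e3_|e13 = -e1, e2_|e23 = e3, e3_|e23 = -e2:
e1 coeff: -v2*b12 - v3*b13 = -(-4)*(4) - (-1)*(-1) = 15
e2 coeff: v1*b12 - v3*b23 = (-3)*(4) - (-1)*(-3) = -15
e3 coeff: v1*b13 + v2*b23 = (-3)*(-1) + (-4)*(-3) = 15
v _| B = 15*e1 - 15*e2 + 15*e3


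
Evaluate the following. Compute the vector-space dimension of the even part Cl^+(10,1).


Even subalgebra dimension = 2^(n-1)
n = 10 + 1 = 11
2^(11 - 1) = 2^10 = 1024
Verification: sum of C(11,k) for even k = 1 + 55 + 330 + 462 + 165 + 11 = 1024
Result = 1024


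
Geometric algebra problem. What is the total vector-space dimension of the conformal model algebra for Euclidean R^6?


The conformal model of R^6 uses Cl(7,1): the 6 Euclidean generators plus two extra orthogonal generators e+ (e+^2 = +1) and e- (e-^2 = -1), from which the null vectors e0, einf are built.
Number of generators m = 6 + 2 = 8.
dim Cl(p,q) = 2^m = 2^8 = 256


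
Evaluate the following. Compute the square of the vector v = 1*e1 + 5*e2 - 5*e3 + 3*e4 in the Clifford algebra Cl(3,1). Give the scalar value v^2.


v^2 = sum of c_i^2 * e_i^2
Positive signature terms (e_i^2 = +1): 1^2 + 5^2 + (-5)^2 = 51
Negative signature terms (e_j^2 = -1): 3^2 = 9
v^2 = 51 - 9 = 42


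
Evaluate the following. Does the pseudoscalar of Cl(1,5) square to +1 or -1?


The pseudoscalar I = e1...e_n (product of all n generators) of Cl(p,q) satisfies I^2 = (-1)^(q + n(n-1)/2).
p = 1, q = 5, n = p + q = 6
n(n-1)/2 = 6 * 5 / 2 = 15
Exponent = q + n(n-1)/2 = 5 + 15 = 20
I^2 = (-1)^20 = +1


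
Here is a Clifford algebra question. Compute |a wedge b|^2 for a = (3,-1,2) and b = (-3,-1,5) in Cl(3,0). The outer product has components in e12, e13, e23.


a wedge b = (a1*b2 - a2*b1)*e12 + (a1*b3 - a3*b1)*e13 + (a2*b3 - a3*b2)*e23
e12 coeff: 3*(-1) - (-1)*(-3) = -3 - 3 = -6
e13 coeff: 3*5 - 2*(-3) = 15 - (-6) = 21
e23 coeff: (-1)*5 - 2*(-1) = -5 - (-2) = -3
|a wedge b|^2 = (-6)^2 + 21^2 + (-3)^2
= 36 + 441 + 9
= 486


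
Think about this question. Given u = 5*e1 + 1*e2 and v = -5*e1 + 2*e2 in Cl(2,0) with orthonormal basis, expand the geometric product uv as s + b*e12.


Expand: (5*e1 + 1*e2)(-5*e1 + 2*e2)
= 5*(-5)*e1e1 + 5*2*e1e2 + 1*(-5)*e2e1 + 1*2*e2e2
Using e1^2 = e2^2 = 1, e2e1 = -e1e2:
Scalar part s = 5*(-5) + 1*2 = -25 + 2 = -23
Bivector part b = 5*2 - 1*(-5) = 10 - (-5) = 15
uv = -23 + 15*e12


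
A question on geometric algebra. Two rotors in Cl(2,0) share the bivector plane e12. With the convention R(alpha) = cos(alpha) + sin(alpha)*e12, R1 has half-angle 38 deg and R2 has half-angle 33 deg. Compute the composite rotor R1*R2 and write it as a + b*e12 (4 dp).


Same-plane rotors commute and their half-angles add:
R1*R2 = cos(a1 + a2) + sin(a1 + a2)*e12.
a1 + a2 = 38 + 33 = 71 deg
cos(71 deg) = 0.3256
sin(71 deg) = 0.9455
R1*R2 = 0.3256 + 0.9455*e12
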